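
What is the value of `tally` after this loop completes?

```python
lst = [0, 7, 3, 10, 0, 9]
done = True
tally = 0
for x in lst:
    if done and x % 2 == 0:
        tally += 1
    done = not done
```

Count even values at even positions
`tally` takes the values: 0 → 1 → 2

Answer: 2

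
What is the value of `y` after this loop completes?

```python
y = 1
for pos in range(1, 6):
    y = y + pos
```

Start at 1, add 1 through 5
`y` takes the values: 1 → 2 → 4 → 7 → 11 → 16

Answer: 16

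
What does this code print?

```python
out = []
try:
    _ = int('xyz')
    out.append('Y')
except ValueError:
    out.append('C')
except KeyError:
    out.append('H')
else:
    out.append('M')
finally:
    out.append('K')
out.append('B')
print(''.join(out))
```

Execution trace: 'C' (except ValueError) → 'K' (finally) → 'B' (after the try/except). Output: CKB

Answer: CKB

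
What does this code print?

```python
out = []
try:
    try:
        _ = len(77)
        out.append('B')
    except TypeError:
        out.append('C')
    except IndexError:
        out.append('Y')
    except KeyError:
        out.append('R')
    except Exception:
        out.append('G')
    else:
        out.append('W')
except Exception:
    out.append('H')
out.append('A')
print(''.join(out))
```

Execution trace: 'C' (inner except TypeError) → 'A' (after the try/except). Output: CA

Answer: CA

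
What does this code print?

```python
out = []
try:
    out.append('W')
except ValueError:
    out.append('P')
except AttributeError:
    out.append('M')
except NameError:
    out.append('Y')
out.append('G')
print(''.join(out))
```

Execution trace: 'W' (try body, no exception) → 'G' (after the try/except). Output: WG

Answer: WG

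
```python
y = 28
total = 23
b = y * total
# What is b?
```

Trace:
`y = 28` → y = 28
`total = 23` → total = 23
`b = y * total` → b = 644
So b = 644

Answer: 644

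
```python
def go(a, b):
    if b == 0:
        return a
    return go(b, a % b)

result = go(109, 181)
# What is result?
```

go(109, 181) -> go(181, 109) -> go(109, 72) -> go(72, 37) -> go(37, 35) -> go(35, 2) -> go(2, 1) -> go(1, 0) -> 1

Answer: 1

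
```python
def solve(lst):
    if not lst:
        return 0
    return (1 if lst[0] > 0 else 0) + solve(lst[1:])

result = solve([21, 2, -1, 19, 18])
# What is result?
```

Count of positive elements in [21, 2, -1, 19, 18] = 4

Answer: 4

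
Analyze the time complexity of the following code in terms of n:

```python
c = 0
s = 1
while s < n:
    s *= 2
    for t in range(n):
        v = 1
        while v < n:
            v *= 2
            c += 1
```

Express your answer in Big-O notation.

Each loop level contributes: log n × n × log n. Multiplying the contributions gives O(n log² n).

Answer: O(n log² n)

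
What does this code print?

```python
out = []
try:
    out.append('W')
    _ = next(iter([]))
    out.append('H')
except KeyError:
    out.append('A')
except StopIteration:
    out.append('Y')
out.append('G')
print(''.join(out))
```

Execution trace: 'W' (try body) → 'Y' (except StopIteration) → 'G' (after the try/except). Output: WYG

Answer: WYG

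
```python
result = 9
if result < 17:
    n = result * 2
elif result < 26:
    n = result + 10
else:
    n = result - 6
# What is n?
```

Trace:
`result = 9` → result = 9
`if result < 17: ...` → result < 17 is True → n = 18
So n = 18

Answer: 18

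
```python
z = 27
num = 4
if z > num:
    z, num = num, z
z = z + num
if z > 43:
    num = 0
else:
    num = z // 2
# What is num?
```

Trace:
`z = 27` → z = 27
`num = 4` → num = 4
`if z > num: ...` → z > num is True → z = 4; num = 27
`z = z + num` → z = 31
`if z > 43: ...` → z > 43 is False, take else branch → num = 15
So num = 15

Answer: 15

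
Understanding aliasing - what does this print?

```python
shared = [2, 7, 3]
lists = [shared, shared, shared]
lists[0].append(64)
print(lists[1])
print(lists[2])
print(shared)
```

Key concept: list of same reference.
Step by step:
`shared = [2, 7, 3]` → shared = [2, 7, 3]
`lists = [shared, shared, shared]` → lists = [[2, 7, 3], [2, 7, 3], [2, 7, 3]]
`lists[0].append(64)` → shared = [2, 7, 3, 64]; lists = [[2, 7, 3, 64], [2, 7, 3, 64], [2, 7, 3, 64]]
`print(lists[1])` → prints [2, 7, 3, 64]
`print(lists[2])` → prints [2, 7, 3, 64]
`print(shared)` → prints [2, 7, 3, 64]

Answer:
[2, 7, 3, 64]
[2, 7, 3, 64]
[2, 7, 3, 64]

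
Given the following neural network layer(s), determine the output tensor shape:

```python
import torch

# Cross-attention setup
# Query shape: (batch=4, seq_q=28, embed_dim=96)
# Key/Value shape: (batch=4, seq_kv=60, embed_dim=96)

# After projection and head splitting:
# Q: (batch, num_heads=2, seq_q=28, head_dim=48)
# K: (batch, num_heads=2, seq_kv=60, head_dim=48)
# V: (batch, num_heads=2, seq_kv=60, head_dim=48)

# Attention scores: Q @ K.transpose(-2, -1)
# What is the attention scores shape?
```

Input: (4, 28, 96) -> Output: (4, 2, 28, 60)

Answer: (4, 2, 28, 60)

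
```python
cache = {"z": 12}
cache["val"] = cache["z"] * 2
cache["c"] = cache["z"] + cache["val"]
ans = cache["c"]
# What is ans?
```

Trace:
`cache = {"z": 12}` → cache = {'z': 12}
`cache["val"] = cache["z"] * 2` → cache = {'z': 12, 'val': 24}
`cache["c"] = cache["z"] + cache["val"]` → cache = {'z': 12, 'val': 24, 'c': 36}
`ans = cache["c"]` → ans = 36
So ans = 36

Answer: 36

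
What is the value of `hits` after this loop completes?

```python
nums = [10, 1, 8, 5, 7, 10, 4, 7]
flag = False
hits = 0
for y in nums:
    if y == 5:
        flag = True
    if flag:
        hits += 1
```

Count elements after first 5 in [10, 1, 8, 5, 7, 10, 4, 7]
`hits` takes the values: 0 → 1 → 2 → 3 → 4 → 5

Answer: 5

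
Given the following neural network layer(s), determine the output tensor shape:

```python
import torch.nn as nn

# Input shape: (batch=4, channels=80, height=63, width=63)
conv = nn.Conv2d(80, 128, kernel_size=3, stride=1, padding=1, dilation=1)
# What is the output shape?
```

Input: (4, 80, 63, 63) -> Output: (4, 128, 63, 63)

Answer: (4, 128, 63, 63)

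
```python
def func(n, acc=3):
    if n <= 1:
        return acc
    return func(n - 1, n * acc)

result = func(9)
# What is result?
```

Accumulator trace (n, acc): (9, 3) -> (8, 27) -> (7, 216) -> (6, 1512) -> (5, 9072) -> (4, 45360) -> (3, 181440) -> (2, 544320) -> (1, 1088640) -> return 1088640

Answer: 1088640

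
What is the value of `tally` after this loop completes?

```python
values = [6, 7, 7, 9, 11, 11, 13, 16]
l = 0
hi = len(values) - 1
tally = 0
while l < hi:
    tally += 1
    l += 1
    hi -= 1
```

Iterations until pointers meet (list length 8)
`tally` takes the values: 0 → 1 → 2 → 3 → 4

Answer: 4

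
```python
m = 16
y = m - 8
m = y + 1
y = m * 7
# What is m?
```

Trace:
`m = 16` → m = 16
`y = m - 8` → y = 8
`m = y + 1` → m = 9
`y = m * 7` → y = 63
So m = 9

Answer: 9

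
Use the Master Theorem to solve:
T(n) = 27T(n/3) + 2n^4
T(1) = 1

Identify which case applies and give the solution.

a=27, b=3, f(n)=2n^4. log_3(27) = 3. Since c=4 > 3 and the regularity condition holds (27(n/3)^4 = (27/3^4)n^4 with 27/3^4 < 1), Case 3 applies: T(n) = Θ(f(n)) = O(n^4).

Answer: O(n^4) - Case 3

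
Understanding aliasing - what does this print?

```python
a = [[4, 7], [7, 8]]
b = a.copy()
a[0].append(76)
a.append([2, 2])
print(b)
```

Key concept: shallow copy with nested lists.
Step by step:
`a = [[4, 7], [7, 8]]` → a = [[4, 7], [7, 8]]
`b = a.copy()` → b = [[4, 7], [7, 8]]
`a[0].append(76)` → a = [[4, 7, 76], [7, 8]]; b = [[4, 7, 76], [7, 8]]
`a.append([2, 2])` → a = [[4, 7, 76], [7, 8], [2, 2]]
`print(b)` → prints [[4, 7, 76], [7, 8]]

Answer: [[4, 7, 76], [7, 8]]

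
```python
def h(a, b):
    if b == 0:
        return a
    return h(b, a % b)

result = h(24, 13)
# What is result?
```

h(24, 13) -> h(13, 11) -> h(11, 2) -> h(2, 1) -> h(1, 0) -> 1

Answer: 1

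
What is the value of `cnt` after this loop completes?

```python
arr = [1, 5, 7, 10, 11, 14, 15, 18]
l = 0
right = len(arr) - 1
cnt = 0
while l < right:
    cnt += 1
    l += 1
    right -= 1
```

Iterations until pointers meet (list length 8)
`cnt` takes the values: 0 → 1 → 2 → 3 → 4

Answer: 4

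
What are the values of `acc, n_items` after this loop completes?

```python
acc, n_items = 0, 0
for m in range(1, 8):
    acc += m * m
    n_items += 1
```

Sum of squares and count
`acc, n_items` takes the values: (0, 0) → (1, 0) → (1, 1) → (5, 1) → (5, 2) → (14, 2) → (14, 3) → (30, 3) → (30, 4) → (55, 4) → (55, 5) → (91, 5) → (91, 6) → (140, 6) → (140, 7)

Answer: 140, 7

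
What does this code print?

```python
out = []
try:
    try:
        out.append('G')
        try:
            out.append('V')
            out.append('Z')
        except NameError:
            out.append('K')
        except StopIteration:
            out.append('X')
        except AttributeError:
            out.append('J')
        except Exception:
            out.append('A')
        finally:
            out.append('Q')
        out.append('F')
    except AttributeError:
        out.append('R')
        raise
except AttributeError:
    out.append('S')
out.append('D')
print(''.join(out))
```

Execution trace: 'G' (try body) → 'V' (inner try body) → 'Z' (inner try body, no exception) → 'Q' (inner finally) → 'F' (try body, no exception) → 'D' (after the try/except). Output: GVZQFD

Answer: GVZQFD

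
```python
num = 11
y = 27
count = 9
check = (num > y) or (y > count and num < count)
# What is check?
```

Trace:
`num = 11` → num = 11
`y = 27` → y = 27
`count = 9` → count = 9
`check = (num > y) or (y > count and num < count)` → check = False
So check = False

Answer: False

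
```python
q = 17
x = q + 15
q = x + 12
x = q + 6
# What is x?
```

Trace:
`q = 17` → q = 17
`x = q + 15` → x = 32
`q = x + 12` → q = 44
`x = q + 6` → x = 50
So x = 50

Answer: 50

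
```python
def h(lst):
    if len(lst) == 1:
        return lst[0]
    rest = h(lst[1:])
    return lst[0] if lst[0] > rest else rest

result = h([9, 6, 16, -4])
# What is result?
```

Recursive max over [9, 6, 16, -4] = 16

Answer: 16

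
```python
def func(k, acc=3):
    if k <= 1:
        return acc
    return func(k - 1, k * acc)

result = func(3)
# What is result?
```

Accumulator trace (n, acc): (3, 3) -> (2, 9) -> (1, 18) -> return 18

Answer: 18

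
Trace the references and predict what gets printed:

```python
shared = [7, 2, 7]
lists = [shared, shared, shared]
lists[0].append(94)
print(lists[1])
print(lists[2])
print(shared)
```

Key concept: list of same reference.
Step by step:
`shared = [7, 2, 7]` → shared = [7, 2, 7]
`lists = [shared, shared, shared]` → lists = [[7, 2, 7], [7, 2, 7], [7, 2, 7]]
`lists[0].append(94)` → shared = [7, 2, 7, 94]; lists = [[7, 2, 7, 94], [7, 2, 7, 94], [7, 2, 7, 94]]
`print(lists[1])` → prints [7, 2, 7, 94]
`print(lists[2])` → prints [7, 2, 7, 94]
`print(shared)` → prints [7, 2, 7, 94]

Answer:
[7, 2, 7, 94]
[7, 2, 7, 94]
[7, 2, 7, 94]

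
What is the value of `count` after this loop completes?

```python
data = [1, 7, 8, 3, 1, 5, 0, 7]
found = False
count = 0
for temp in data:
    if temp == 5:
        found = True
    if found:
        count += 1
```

Count elements after first 5 in [1, 7, 8, 3, 1, 5, 0, 7]
`count` takes the values: 0 → 1 → 2 → 3

Answer: 3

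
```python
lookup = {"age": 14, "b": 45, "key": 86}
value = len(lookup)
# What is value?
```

Trace:
`lookup = {"age": 14, "b": 45, "key": 86}` → lookup = {'age': 14, 'b': 45, 'key': 86}
`value = len(lookup)` → value = 3
So value = 3

Answer: 3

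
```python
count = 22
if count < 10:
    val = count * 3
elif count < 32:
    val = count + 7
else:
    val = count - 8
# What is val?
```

Trace:
`count = 22` → count = 22
`if count < 10: ...` → count < 10 is False, count < 32 is True → val = 29
So val = 29

Answer: 29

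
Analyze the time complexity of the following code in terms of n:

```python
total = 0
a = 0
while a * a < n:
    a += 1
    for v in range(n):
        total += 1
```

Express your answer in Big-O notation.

Each loop level contributes: √n × n. Multiplying the contributions gives O(n√n).

Answer: O(n√n)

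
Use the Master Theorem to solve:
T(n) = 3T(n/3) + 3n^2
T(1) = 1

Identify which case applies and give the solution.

a=3, b=3, f(n)=3n^2. log_3(3) = 1. Since c=2 > 1 and the regularity condition holds (3(n/3)^2 = (3/3^2)n^2 with 3/3^2 < 1), Case 3 applies: T(n) = Θ(f(n)) = O(n^2).

Answer: O(n^2) - Case 3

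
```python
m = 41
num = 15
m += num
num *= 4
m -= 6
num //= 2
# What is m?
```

Trace:
`m = 41` → m = 41
`num = 15` → num = 15
`m += num` → m = 56
`num *= 4` → num = 60
`m -= 6` → m = 50
`num //= 2` → num = 30
So m = 50

Answer: 50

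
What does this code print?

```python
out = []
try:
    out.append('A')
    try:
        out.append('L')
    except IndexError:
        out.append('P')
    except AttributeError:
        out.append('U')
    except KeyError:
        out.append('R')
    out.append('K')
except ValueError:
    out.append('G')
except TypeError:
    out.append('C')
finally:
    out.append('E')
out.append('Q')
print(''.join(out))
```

Execution trace: 'A' (try body) → 'L' (inner try body, no exception) → 'K' (try body, no exception) → 'E' (finally) → 'Q' (after the try/except). Output: ALKEQ

Answer: ALKEQ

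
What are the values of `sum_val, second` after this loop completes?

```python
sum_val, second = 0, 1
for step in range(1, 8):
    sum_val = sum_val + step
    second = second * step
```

Sum and factorial of 1 to 7
`sum_val, second` takes the values: (0, 1) → (1, 1) → (3, 1) → (3, 2) → (6, 2) → (6, 6) → (10, 6) → (10, 24) → (15, 24) → (15, 120) → (21, 120) → (21, 720) → (28, 720) → (28, 5040)

Answer: 28, 5040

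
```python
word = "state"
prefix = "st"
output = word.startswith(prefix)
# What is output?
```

Trace:
`word = "state"` → word = 'state'
`prefix = "st"` → prefix = 'st'
`output = word.startswith(prefix)` → output = True
So output = True

Answer: True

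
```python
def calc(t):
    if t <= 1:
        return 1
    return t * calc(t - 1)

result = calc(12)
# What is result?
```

calc(12) = 12 * 11 * 10 * 9 * 8 * 7 * 6 * 5 * 4 * 3 * 2 * 1 = 479001600

Answer: 479001600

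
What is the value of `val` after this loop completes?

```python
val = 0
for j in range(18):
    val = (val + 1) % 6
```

Increment mod 6, 18 times = 0
`val` takes the values: 0 → 1 → 2 → 3 → 4 → 5 → 0 → 1 → 2 → 3 → 4 → 5 → 0 → 1 → 2 → 3 → 4 → 5 → 0

Answer: 0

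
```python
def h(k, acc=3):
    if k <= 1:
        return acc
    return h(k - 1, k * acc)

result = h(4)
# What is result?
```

Accumulator trace (n, acc): (4, 3) -> (3, 12) -> (2, 36) -> (1, 72) -> return 72

Answer: 72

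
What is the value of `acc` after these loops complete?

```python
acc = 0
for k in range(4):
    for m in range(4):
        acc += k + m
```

Sum of all k+m for k,m in 4x4
`acc` takes the values: 0 → 1 → 3 → 6 → 7 → 9 → 12 → 16 → 18 → 21 → 25 → 30 → 33 → 37 → 42 → 48

Answer: 48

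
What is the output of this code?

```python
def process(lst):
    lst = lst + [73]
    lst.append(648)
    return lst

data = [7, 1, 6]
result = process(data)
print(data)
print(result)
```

Key concept: rebinding parameter vs mutation.
Step by step:
`data = [7, 1, 6]` → data = [7, 1, 6]
`result = process(data)` → result = [7, 1, 6, 73, 648]
`print(data)` → prints [7, 1, 6]
`print(result)` → prints [7, 1, 6, 73, 648]

Answer:
[7, 1, 6]
[7, 1, 6, 73, 648]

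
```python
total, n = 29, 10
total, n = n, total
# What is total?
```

Trace:
`total, n = 29, 10` → total = 29; n = 10
`total, n = n, total` → total = 10; n = 29
So total = 10

Answer: 10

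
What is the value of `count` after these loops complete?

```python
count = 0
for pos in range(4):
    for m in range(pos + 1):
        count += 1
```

Triangle: 1 + 2 + ... + 4
`count` takes the values: 0 → 1 → 2 → 3 → 4 → 5 → 6 → 7 → 8 → 9 → 10

Answer: 10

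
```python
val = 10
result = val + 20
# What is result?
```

Trace:
`val = 10` → val = 10
`result = val + 20` → result = 30
So result = 30

Answer: 30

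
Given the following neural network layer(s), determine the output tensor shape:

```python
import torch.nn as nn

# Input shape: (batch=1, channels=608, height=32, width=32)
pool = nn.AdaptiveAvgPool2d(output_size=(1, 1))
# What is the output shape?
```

Input: (1, 608, 32, 32) -> Output: (1, 608, 1, 1)

Answer: (1, 608, 1, 1)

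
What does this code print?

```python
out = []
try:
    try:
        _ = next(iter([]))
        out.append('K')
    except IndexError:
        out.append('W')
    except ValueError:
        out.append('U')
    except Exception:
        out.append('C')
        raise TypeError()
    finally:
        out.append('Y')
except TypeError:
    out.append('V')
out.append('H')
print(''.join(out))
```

Execution trace: 'C' (inner except Exception) → 'Y' (inner finally) → 'V' (outer except TypeError) → 'H' (after the try/except). Output: CYVH

Answer: CYVH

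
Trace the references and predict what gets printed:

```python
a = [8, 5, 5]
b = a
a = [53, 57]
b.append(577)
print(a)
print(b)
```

Key concept: rebinding vs mutation: a is rebound to a new list, b still points at the original.
Step by step:
`a = [8, 5, 5]` → a = [8, 5, 5]
`b = a` → b = [8, 5, 5] (same object as a)
`a = [53, 57]` → a = [53, 57]
`b.append(577)` → b = [8, 5, 5, 577]
`print(a)` → prints [53, 57]
`print(b)` → prints [8, 5, 5, 577]

Answer:
[53, 57]
[8, 5, 5, 577]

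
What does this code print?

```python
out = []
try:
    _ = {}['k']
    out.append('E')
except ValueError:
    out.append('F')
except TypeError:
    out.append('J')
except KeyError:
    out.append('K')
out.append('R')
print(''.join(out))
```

Execution trace: 'K' (except KeyError) → 'R' (after the try/except). Output: KR

Answer: KR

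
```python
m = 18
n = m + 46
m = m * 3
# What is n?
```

Trace:
`m = 18` → m = 18
`n = m + 46` → n = 64
`m = m * 3` → m = 54
So n = 64

Answer: 64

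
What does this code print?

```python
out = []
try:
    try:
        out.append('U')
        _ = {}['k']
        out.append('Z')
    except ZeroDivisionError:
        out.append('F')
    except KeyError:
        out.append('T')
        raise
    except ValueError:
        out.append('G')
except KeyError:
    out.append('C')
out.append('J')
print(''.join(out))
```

Execution trace: 'U' (inner try body) → 'T' (inner except KeyError) → 'C' (outer except KeyError) → 'J' (after the try/except). Output: UTCJ

Answer: UTCJ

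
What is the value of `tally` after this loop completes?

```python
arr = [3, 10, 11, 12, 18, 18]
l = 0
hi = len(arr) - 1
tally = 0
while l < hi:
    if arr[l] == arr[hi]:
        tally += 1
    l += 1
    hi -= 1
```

Count matching pairs from ends
`tally` takes the values: 0

Answer: 0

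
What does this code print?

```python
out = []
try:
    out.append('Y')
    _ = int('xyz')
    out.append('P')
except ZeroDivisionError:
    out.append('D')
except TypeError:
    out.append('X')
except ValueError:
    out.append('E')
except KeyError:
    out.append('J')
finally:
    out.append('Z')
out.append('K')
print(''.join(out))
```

Execution trace: 'Y' (try body) → 'E' (except ValueError) → 'Z' (finally) → 'K' (after the try/except). Output: YEZK

Answer: YEZK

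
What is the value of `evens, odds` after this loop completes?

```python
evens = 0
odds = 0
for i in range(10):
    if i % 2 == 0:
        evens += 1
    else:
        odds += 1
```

Count evens and odds in range(10)
`evens, odds` takes the values: (0, 0) → (1, 0) → (1, 1) → (2, 1) → (2, 2) → (3, 2) → (3, 3) → (4, 3) → (4, 4) → (5, 4) → (5, 5)

Answer: 5, 5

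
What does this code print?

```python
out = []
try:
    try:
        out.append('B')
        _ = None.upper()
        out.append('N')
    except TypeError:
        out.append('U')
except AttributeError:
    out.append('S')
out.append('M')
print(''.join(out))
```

Execution trace: 'B' (try body) → 'S' (outer except AttributeError) → 'M' (after the try/except). Output: BSM

Answer: BSM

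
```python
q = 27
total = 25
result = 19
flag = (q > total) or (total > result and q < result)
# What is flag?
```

Trace:
`q = 27` → q = 27
`total = 25` → total = 25
`result = 19` → result = 19
`flag = (q > total) or (total > result and q < result)` → flag = True
So flag = True

Answer: True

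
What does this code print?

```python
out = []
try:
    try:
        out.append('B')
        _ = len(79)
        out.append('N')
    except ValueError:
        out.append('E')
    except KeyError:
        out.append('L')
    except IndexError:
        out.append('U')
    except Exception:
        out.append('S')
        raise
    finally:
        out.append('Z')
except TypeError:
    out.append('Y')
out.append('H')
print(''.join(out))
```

Execution trace: 'B' (inner try body) → 'S' (inner except Exception) → 'Z' (inner finally) → 'Y' (outer except TypeError) → 'H' (after the try/except). Output: BSZYH

Answer: BSZYH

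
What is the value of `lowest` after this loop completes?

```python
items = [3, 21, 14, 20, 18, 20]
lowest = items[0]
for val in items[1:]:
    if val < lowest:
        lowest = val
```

Minimum of [3, 21, 14, 20, 18, 20]
`lowest` takes the values: 3

Answer: 3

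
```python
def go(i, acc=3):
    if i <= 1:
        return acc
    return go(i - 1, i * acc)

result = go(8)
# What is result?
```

Accumulator trace (n, acc): (8, 3) -> (7, 24) -> (6, 168) -> (5, 1008) -> (4, 5040) -> (3, 20160) -> (2, 60480) -> (1, 120960) -> return 120960

Answer: 120960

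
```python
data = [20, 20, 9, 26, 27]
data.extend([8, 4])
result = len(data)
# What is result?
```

Trace:
`data = [20, 20, 9, 26, 27]` → data = [20, 20, 9, 26, 27]
`data.extend([8, 4])` → data = [20, 20, 9, 26, 27, 8, 4]
`result = len(data)` → result = 7
So result = 7

Answer: 7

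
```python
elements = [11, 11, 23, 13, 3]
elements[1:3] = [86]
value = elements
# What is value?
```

Trace:
`elements = [11, 11, 23, 13, 3]` → elements = [11, 11, 23, 13, 3]
`elements[1:3] = [86]` → elements = [11, 86, 13, 3]
`value = elements` → value = [11, 86, 13, 3]
So value = [11, 86, 13, 3]

Answer: [11, 86, 13, 3]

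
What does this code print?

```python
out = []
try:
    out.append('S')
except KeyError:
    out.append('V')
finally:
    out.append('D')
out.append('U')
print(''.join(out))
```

Execution trace: 'S' (try body, no exception) → 'D' (finally) → 'U' (after the try/except). Output: SDU

Answer: SDU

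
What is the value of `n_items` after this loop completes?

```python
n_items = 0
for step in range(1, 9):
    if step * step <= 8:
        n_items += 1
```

Count numbers where step² ≤ 8
`n_items` takes the values: 0 → 1 → 2

Answer: 2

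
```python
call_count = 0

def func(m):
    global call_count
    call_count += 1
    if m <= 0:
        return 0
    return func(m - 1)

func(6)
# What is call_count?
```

Linear recursion stepping by 1: 7 calls from m=6 down to ≤0.

Answer: 7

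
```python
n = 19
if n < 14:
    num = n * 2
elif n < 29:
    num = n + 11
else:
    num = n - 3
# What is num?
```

Trace:
`n = 19` → n = 19
`if n < 14: ...` → n < 14 is False, n < 29 is True → num = 30
So num = 30

Answer: 30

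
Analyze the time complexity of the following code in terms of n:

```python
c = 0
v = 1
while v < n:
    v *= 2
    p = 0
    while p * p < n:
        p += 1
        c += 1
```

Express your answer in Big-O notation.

Each loop level contributes: log n × √n. Multiplying the contributions gives O(√n log n).

Answer: O(√n log n)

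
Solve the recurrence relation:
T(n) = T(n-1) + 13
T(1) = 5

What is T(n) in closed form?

Unrolling: T(n) = T(1) + 13·(n-1) = 5 + 13(n-1) = 13n - 8.

Answer: T(n) = 13n - 8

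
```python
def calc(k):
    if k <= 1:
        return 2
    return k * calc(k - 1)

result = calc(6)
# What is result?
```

calc(6) = 6 * 5 * 4 * 3 * 2 * 2 = 1440

Answer: 1440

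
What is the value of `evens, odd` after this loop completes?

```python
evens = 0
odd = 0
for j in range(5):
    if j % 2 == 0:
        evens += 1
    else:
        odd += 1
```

Count evens and odds in range(5)
`evens, odd` takes the values: (0, 0) → (1, 0) → (1, 1) → (2, 1) → (2, 2) → (3, 2)

Answer: 3, 2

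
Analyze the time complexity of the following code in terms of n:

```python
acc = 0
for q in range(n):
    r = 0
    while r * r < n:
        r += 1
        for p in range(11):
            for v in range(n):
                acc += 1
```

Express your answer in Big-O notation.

Each loop level contributes: n × √n × 1 × n. Multiplying the contributions gives O(n^2√n).

Answer: O(n^2√n)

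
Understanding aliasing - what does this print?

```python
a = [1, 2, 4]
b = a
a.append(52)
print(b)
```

Key concept: basic list aliasing.
Step by step:
`a = [1, 2, 4]` → a = [1, 2, 4]
`b = a` → b = [1, 2, 4] (same object as a)
`a.append(52)` → a = [1, 2, 4, 52] (same object as b); b = [1, 2, 4, 52] (same object as a)
`print(b)` → prints [1, 2, 4, 52]

Answer: [1, 2, 4, 52]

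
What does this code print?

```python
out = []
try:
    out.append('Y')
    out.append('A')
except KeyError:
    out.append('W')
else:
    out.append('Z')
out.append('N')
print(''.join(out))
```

Execution trace: 'Y' (try body) → 'A' (try body, no exception) → 'Z' (else) → 'N' (after the try/except). Output: YAZN

Answer: YAZN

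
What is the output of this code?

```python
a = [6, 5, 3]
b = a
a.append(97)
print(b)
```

Key concept: basic list aliasing.
Step by step:
`a = [6, 5, 3]` → a = [6, 5, 3]
`b = a` → b = [6, 5, 3] (same object as a)
`a.append(97)` → a = [6, 5, 3, 97] (same object as b); b = [6, 5, 3, 97] (same object as a)
`print(b)` → prints [6, 5, 3, 97]

Answer: [6, 5, 3, 97]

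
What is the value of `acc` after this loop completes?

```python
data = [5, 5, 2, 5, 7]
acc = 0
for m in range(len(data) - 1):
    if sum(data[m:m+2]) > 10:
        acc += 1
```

Count windows with sum > 10
`acc` takes the values: 0 → 1

Answer: 1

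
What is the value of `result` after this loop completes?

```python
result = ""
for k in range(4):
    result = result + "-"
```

Repeat '-' 4 times
`result` takes the values: "" → "-" → "--" → "---" → "----"

Answer: "----"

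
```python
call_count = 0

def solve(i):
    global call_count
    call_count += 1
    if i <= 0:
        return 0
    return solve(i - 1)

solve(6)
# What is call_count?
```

Linear recursion stepping by 1: 7 calls from i=6 down to ≤0.

Answer: 7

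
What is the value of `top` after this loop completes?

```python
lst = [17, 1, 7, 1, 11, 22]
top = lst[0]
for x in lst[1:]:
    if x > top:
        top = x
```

Maximum of [17, 1, 7, 1, 11, 22]
`top` takes the values: 17 → 22

Answer: 22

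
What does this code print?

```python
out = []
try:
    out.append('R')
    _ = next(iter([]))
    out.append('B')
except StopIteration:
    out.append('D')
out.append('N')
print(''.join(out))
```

Execution trace: 'R' (try body) → 'D' (except StopIteration) → 'N' (after the try/except). Output: RDN

Answer: RDN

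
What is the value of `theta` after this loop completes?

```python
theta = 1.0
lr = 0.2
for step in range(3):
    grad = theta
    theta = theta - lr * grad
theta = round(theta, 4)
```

Gradient descent: w = 1.0 * (1 - 0.2)^3
`theta` takes the values: 1.0 → 0.8 → 0.64 → 0.512

Answer: 0.512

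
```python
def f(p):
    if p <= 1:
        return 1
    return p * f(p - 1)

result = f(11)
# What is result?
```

f(11) = 11 * 10 * 9 * 8 * 7 * 6 * 5 * 4 * 3 * 2 * 1 = 39916800

Answer: 39916800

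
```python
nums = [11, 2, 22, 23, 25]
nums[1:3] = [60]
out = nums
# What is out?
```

Trace:
`nums = [11, 2, 22, 23, 25]` → nums = [11, 2, 22, 23, 25]
`nums[1:3] = [60]` → nums = [11, 60, 23, 25]
`out = nums` → out = [11, 60, 23, 25]
So out = [11, 60, 23, 25]

Answer: [11, 60, 23, 25]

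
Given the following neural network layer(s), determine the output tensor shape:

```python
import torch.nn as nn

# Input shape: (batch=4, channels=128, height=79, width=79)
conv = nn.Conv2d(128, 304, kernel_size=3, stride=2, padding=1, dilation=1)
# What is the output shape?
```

Input: (4, 128, 79, 79) -> Output: (4, 304, 40, 40)

Answer: (4, 304, 40, 40)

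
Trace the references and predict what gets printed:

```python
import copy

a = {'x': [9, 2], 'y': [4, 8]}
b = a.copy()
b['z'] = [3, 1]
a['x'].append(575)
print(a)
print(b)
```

Key concept: shallow copy of dict with mutable values.
Step by step:
`a = {'x': [9, 2], 'y': [4, 8]}` → a = {'x': [9, 2], 'y': [4, 8]}
`b = a.copy()` → b = {'x': [9, 2], 'y': [4, 8]}
`b['z'] = [3, 1]` → b = {'x': [9, 2], 'y': [4, 8], 'z': [3, 1]}
`a['x'].append(575)` → a = {'x': [9, 2, 575], 'y': [4, 8]}; b = {'x': [9, 2, 575], 'y': [4, 8], 'z': [3, 1]}
`print(a)` → prints {'x': [9, 2, 575], 'y': [4, 8]}
`print(b)` → prints {'x': [9, 2, 575], 'y': [4, 8], 'z': [3, 1]}

Answer:
{'x': [9, 2, 575], 'y': [4, 8]}
{'x': [9, 2, 575], 'y': [4, 8], 'z': [3, 1]}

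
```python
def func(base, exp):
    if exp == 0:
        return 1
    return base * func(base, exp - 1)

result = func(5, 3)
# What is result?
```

func(5, 3) = 5 * 5 * 5 = 125

Answer: 125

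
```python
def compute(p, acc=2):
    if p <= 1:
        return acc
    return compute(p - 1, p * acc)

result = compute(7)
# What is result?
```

Accumulator trace (n, acc): (7, 2) -> (6, 14) -> (5, 84) -> (4, 420) -> (3, 1680) -> (2, 5040) -> (1, 10080) -> return 10080

Answer: 10080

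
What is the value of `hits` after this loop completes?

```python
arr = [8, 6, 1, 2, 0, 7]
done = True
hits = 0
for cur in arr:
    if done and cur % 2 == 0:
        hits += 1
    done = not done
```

Count even values at even positions
`hits` takes the values: 0 → 1 → 2

Answer: 2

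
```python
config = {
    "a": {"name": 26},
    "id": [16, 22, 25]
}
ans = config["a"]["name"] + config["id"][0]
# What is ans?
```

Trace:
`config = { ...` → config = {'a': {'name': 26}, 'id': [16, 22, 25]}
`ans = config["a"]["name"] + config["id"][0]` → ans = 42
So ans = 42

Answer: 42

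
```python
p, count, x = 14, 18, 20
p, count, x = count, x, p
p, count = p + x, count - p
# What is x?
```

Trace:
`p, count, x = 14, 18, 20` → p = 14; count = 18; x = 20
`p, count, x = count, x, p` → p = 18; count = 20; x = 14
`p, count = p + x, count - p` → p = 32; count = 2
So x = 14

Answer: 14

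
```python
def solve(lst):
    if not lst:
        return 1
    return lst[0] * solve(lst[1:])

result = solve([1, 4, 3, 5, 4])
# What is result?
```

Product over [1, 4, 3, 5, 4] = 1 * 4 * 3 * 5 * 4 = 240

Answer: 240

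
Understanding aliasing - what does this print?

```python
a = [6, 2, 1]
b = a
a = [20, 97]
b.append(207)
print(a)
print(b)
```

Key concept: rebinding vs mutation: a is rebound to a new list, b still points at the original.
Step by step:
`a = [6, 2, 1]` → a = [6, 2, 1]
`b = a` → b = [6, 2, 1] (same object as a)
`a = [20, 97]` → a = [20, 97]
`b.append(207)` → b = [6, 2, 1, 207]
`print(a)` → prints [20, 97]
`print(b)` → prints [6, 2, 1, 207]

Answer:
[20, 97]
[6, 2, 1, 207]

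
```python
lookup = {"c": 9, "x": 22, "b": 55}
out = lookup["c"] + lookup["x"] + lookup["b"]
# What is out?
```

Trace:
`lookup = {"c": 9, "x": 22, "b": 55}` → lookup = {'c': 9, 'x': 22, 'b': 55}
`out = lookup["c"] + lookup["x"] + lookup["b"]` → out = 86
So out = 86

Answer: 86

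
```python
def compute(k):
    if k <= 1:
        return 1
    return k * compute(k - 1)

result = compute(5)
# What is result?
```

compute(5) = 5 * 4 * 3 * 2 * 1 = 120

Answer: 120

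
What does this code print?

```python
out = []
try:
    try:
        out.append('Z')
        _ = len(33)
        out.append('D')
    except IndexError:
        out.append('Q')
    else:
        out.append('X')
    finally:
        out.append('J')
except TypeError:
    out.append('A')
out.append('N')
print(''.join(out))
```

Execution trace: 'Z' (try body) → 'J' (finally) → 'A' (outer except TypeError) → 'N' (after the try/except). Output: ZJAN

Answer: ZJAN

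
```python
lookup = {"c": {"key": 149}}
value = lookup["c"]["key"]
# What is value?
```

Trace:
`lookup = {"c": {"key": 149}}` → lookup = {'c': {'key': 149}}
`value = lookup["c"]["key"]` → value = 149
So value = 149

Answer: 149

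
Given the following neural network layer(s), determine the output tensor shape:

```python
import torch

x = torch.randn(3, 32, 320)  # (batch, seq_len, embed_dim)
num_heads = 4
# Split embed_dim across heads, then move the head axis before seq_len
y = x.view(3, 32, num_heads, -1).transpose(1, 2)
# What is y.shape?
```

Input: (3, 32, 320) -> head_dim = 320 // 4 = 80; after view: (3, 32, 4, 80) -> after transpose(1, 2): (3, 4, 32, 80) -> Output: (3, 4, 32, 80)

Answer: (3, 4, 32, 80)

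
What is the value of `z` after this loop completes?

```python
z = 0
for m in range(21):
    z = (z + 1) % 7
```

Increment mod 7, 21 times = 0
`z` takes the values: 0 → 1 → 2 → 3 → 4 → 5 → 6 → 0 → 1 → 2 → 3 → 4 → 5 → 6 → 0 → 1 → 2 → 3 → 4 → 5 → 6 → 0

Answer: 0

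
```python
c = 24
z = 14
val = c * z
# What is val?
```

Trace:
`c = 24` → c = 24
`z = 14` → z = 14
`val = c * z` → val = 336
So val = 336

Answer: 336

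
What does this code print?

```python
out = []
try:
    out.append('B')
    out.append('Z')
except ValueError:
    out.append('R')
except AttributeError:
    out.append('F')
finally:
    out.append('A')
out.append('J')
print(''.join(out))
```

Execution trace: 'B' (try body) → 'Z' (try body, no exception) → 'A' (finally) → 'J' (after the try/except). Output: BZAJ

Answer: BZAJ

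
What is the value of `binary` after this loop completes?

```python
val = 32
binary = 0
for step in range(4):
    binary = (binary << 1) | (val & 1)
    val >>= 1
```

Reverse lowest 4 bits of 32
`binary` takes the values: 0

Answer: 0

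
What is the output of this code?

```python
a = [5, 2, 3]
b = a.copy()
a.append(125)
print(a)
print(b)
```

Key concept: list.copy() creates independent copy.
Step by step:
`a = [5, 2, 3]` → a = [5, 2, 3]
`b = a.copy()` → b = [5, 2, 3]
`a.append(125)` → a = [5, 2, 3, 125]
`print(a)` → prints [5, 2, 3, 125]
`print(b)` → prints [5, 2, 3]

Answer:
[5, 2, 3, 125]
[5, 2, 3]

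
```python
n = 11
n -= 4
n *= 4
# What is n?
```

Trace:
`n = 11` → n = 11
`n -= 4` → n = 7
`n *= 4` → n = 28
So n = 28

Answer: 28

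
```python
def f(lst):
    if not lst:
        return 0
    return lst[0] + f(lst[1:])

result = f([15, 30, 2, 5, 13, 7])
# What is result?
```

15 + 30 + 2 + 5 + 13 + 7 + 0 = 72

Answer: 72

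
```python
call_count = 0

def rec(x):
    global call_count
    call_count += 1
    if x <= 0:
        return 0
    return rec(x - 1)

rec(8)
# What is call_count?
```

Linear recursion stepping by 1: 9 calls from x=8 down to ≤0.

Answer: 9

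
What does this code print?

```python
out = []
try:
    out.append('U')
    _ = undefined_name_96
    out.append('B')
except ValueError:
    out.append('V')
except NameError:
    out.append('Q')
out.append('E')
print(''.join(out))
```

Execution trace: 'U' (try body) → 'Q' (except NameError) → 'E' (after the try/except). Output: UQE

Answer: UQE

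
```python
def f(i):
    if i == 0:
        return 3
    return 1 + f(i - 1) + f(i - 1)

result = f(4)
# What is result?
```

f(i) = 1 + 2·f(i-1), f(0)=3. Closed form: (3+1)·2^4 - 1 = 63.

Answer: 63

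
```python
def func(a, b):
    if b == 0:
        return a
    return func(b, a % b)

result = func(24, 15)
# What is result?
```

func(24, 15) -> func(15, 9) -> func(9, 6) -> func(6, 3) -> func(3, 0) -> 3

Answer: 3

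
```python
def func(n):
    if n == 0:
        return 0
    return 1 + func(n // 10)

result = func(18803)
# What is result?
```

Count of digits of 18803: 5

Answer: 5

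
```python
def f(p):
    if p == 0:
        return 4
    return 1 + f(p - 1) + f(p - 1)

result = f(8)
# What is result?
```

f(p) = 1 + 2·f(p-1), f(0)=4. Closed form: (4+1)·2^8 - 1 = 1279.

Answer: 1279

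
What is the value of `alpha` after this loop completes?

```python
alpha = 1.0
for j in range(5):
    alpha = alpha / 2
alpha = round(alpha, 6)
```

Halving LR 5 times: 1 / 2^5
`alpha` takes the values: 1.0 → 0.5 → 0.25 → 0.125 → 0.0625 → 0.03125

Answer: 0.03125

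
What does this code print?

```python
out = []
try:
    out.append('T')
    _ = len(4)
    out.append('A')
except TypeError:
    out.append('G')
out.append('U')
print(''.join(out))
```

Execution trace: 'T' (try body) → 'G' (except TypeError) → 'U' (after the try/except). Output: TGU

Answer: TGU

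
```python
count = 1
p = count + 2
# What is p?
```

Trace:
`count = 1` → count = 1
`p = count + 2` → p = 3
So p = 3

Answer: 3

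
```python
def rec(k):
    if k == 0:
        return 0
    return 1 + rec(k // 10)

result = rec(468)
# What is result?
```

Count of digits of 468: 3

Answer: 3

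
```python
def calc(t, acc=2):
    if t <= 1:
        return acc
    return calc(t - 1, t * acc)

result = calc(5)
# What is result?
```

Accumulator trace (n, acc): (5, 2) -> (4, 10) -> (3, 40) -> (2, 120) -> (1, 240) -> return 240

Answer: 240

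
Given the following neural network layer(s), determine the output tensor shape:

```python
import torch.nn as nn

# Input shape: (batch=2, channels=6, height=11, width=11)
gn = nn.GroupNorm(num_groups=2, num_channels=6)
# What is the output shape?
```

Input: (2, 6, 11, 11) -> Output: (2, 6, 11, 11)

Answer: (2, 6, 11, 11)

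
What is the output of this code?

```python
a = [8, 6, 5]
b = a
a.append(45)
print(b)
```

Key concept: basic list aliasing.
Step by step:
`a = [8, 6, 5]` → a = [8, 6, 5]
`b = a` → b = [8, 6, 5] (same object as a)
`a.append(45)` → a = [8, 6, 5, 45] (same object as b); b = [8, 6, 5, 45] (same object as a)
`print(b)` → prints [8, 6, 5, 45]

Answer: [8, 6, 5, 45]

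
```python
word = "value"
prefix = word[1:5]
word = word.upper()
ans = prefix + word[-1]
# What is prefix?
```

Trace:
`word = "value"` → word = 'value'
`prefix = word[1:5]` → prefix = 'alue'
`word = word.upper()` → word = 'VALUE'
`ans = prefix + word[-1]` → ans = 'alueE'
So prefix = 'alue'

Answer: 'alue'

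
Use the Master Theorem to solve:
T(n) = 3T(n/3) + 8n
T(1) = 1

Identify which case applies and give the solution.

a=3, b=3, f(n)=8n. log_3(3) = 1. Since c=1 = 1, Case 2 applies: T(n) = Θ(n^log_b(a) · log n) = O(n log n).

Answer: O(n log n) - Case 2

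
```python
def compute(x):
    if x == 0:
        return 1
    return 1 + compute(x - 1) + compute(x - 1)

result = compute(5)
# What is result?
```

compute(x) = 1 + 2·compute(x-1), compute(0)=1. Closed form: (1+1)·2^5 - 1 = 63.

Answer: 63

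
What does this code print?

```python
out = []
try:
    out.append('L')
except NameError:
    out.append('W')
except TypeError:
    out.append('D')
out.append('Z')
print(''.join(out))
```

Execution trace: 'L' (try body, no exception) → 'Z' (after the try/except). Output: LZ

Answer: LZ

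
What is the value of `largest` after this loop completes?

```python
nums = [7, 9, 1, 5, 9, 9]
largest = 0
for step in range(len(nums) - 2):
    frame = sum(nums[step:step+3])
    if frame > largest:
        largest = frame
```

Max sum of 3-element window in [7, 9, 1, 5, 9, 9]
`largest` takes the values: 0 → 17 → 23

Answer: 23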